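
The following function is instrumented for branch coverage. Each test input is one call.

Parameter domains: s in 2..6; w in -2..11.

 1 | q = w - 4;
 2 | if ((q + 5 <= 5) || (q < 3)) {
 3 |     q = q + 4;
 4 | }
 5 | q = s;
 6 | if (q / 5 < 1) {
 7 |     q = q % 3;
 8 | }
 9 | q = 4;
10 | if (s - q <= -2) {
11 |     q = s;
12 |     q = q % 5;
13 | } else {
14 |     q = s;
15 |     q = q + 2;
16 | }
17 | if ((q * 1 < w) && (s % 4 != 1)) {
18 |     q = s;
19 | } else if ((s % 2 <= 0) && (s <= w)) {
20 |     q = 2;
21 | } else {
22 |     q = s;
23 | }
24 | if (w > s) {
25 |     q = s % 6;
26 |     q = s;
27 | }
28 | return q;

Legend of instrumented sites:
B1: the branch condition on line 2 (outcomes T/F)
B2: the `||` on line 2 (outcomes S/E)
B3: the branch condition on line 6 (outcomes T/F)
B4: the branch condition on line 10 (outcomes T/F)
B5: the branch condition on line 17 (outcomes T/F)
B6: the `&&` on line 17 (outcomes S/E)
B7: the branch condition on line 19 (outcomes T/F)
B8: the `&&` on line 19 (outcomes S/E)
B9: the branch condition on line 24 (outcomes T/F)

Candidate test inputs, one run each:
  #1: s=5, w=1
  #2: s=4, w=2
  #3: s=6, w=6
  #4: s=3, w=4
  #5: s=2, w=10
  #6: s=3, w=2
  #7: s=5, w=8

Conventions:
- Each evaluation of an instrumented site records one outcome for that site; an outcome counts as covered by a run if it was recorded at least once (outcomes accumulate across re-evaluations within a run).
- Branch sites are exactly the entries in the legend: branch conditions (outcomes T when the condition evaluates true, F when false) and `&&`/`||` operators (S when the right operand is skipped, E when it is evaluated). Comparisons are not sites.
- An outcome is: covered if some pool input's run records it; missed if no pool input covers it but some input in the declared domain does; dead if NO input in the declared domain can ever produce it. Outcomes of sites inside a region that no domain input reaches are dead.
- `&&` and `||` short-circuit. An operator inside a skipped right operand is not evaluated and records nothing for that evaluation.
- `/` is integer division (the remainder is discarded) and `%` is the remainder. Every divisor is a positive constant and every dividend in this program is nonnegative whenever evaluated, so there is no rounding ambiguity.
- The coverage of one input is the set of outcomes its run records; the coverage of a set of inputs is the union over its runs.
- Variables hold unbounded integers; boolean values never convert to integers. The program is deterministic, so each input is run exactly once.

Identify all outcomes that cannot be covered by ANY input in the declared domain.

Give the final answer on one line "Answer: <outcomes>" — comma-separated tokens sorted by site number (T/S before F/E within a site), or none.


exhaustive pass over the 70-input domain:
  reachable outcomes have witnesses, e.g. B1=T (e.g. s=2, w=-2), B1=F (e.g. s=2, w=7), B2=S (e.g. s=2, w=-2), B2=E (e.g. s=2, w=5)
Answer: none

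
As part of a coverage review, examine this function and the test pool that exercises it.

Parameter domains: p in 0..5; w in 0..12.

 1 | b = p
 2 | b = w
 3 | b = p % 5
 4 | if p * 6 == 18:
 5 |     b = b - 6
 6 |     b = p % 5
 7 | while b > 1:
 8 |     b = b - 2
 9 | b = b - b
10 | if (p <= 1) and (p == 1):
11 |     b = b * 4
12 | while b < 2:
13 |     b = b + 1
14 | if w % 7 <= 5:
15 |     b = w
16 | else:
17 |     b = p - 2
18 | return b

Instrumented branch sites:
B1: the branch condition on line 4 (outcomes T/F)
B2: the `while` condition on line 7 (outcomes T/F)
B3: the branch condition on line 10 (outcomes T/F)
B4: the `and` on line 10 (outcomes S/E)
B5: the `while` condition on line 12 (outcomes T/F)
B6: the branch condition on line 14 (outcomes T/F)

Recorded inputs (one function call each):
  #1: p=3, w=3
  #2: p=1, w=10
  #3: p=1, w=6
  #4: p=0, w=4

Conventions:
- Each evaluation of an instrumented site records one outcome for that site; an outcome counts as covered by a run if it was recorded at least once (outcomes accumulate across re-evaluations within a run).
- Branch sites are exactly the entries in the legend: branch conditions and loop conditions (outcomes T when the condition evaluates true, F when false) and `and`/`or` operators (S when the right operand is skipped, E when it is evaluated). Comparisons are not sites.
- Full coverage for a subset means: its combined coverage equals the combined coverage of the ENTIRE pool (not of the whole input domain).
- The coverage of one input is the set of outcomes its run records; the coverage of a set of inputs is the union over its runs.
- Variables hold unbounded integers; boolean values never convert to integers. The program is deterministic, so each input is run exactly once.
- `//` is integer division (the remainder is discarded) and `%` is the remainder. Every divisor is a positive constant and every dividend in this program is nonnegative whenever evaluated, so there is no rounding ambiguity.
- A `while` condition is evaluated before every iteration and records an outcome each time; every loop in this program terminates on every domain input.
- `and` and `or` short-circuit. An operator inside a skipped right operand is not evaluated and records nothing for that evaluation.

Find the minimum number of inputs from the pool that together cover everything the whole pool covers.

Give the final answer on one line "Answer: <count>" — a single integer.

input #1 (p=3, w=3): events B1->T, B2->T, B2->F, B4->S, B3->F, B5->T, B5->T, B5->F, B6->T; covers B1=T, B2=T, B2=F, B3=F, B4=S, B5=T, B5=F, B6=T
input #2 (p=1, w=10): events B1->F, B2->F, B4->E, B3->T, B5->T, B5->T, B5->F, B6->T; covers B1=F, B2=F, B3=T, B4=E, B5=T, B5=F, B6=T
input #3 (p=1, w=6): events B1->F, B2->F, B4->E, B3->T, B5->T, B5->T, B5->F, B6->F; covers B1=F, B2=F, B3=T, B4=E, B5=T, B5=F, B6=F
input #4 (p=0, w=4): events B1->F, B2->F, B4->E, B3->F, B5->T, B5->T, B5->F, B6->T; covers B1=F, B2=F, B3=F, B4=E, B5=T, B5=F, B6=T
pool-wide coverage (12 outcomes): B1=T, B1=F, B2=T, B2=F, B3=T, B3=F, B4=S, B4=E, B5=T, B5=F, B6=T, B6=F
no size-1 subset reaches all 12 outcomes (best union: 8/12)
the canonical winner is {1, 3}: size 2, full 12-outcome coverage, earliest index list among size-2 covers

Answer: 2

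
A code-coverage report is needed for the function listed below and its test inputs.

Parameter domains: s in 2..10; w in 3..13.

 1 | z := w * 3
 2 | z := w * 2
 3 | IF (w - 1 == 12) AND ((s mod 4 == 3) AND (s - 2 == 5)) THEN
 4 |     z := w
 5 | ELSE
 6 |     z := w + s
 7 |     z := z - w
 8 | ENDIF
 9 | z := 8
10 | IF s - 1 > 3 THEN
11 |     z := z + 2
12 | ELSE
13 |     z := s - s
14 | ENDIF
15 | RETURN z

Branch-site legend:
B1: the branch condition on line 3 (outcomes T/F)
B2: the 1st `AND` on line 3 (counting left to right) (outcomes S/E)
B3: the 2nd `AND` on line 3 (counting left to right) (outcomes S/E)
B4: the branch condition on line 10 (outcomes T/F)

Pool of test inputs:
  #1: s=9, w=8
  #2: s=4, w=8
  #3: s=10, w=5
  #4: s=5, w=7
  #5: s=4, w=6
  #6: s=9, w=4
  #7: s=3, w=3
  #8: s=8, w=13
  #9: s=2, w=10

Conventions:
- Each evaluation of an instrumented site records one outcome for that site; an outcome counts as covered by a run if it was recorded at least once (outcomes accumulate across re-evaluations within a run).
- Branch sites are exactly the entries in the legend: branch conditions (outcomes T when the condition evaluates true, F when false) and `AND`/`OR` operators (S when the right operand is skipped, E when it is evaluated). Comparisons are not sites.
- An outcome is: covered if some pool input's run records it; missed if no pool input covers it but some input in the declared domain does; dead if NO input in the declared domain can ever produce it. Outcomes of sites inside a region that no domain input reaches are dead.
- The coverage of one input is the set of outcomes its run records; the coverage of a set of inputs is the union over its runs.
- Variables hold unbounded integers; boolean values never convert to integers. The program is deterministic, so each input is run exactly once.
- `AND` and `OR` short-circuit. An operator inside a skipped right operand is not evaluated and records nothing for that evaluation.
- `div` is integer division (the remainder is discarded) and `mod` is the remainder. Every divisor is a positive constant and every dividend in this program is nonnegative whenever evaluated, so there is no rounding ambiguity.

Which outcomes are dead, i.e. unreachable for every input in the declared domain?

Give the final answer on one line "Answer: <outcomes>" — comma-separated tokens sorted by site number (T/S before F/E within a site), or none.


exhaustive pass over the 99-input domain:
  reachable outcomes have witnesses, e.g. B1=T (e.g. s=7, w=13), B1=F (e.g. s=2, w=3), B2=S (e.g. s=2, w=3), B2=E (e.g. s=2, w=13)
Answer: none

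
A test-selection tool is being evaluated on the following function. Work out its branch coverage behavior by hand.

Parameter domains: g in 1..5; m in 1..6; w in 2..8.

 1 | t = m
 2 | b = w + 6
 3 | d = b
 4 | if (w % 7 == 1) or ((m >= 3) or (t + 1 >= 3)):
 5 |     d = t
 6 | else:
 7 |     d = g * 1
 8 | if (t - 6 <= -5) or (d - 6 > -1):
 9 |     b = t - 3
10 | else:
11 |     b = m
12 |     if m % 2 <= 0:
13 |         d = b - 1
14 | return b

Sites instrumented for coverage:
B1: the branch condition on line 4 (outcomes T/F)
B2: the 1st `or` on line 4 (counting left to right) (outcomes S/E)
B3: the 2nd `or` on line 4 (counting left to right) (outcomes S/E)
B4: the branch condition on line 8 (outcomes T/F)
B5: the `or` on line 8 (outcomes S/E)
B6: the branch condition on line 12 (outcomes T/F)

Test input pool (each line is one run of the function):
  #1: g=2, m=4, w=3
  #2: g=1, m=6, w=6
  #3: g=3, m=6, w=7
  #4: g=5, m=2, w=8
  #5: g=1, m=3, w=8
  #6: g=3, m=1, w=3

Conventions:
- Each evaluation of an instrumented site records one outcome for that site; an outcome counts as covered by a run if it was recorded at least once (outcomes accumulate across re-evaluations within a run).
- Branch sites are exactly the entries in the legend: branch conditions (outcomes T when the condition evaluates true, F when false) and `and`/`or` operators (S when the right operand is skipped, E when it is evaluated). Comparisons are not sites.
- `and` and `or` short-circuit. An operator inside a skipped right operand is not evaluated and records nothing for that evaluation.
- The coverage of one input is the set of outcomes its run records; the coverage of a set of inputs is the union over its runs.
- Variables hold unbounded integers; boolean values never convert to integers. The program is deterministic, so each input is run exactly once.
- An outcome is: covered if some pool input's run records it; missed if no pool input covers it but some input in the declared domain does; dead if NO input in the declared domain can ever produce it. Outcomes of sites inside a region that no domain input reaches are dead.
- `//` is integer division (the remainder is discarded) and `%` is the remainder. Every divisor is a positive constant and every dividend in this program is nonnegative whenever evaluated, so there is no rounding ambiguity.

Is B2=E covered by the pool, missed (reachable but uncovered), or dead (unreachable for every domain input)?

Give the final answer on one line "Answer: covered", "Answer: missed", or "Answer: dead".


B2=E is recorded by pool input(s) 1, 2, 3, 6 -> covered
Answer: covered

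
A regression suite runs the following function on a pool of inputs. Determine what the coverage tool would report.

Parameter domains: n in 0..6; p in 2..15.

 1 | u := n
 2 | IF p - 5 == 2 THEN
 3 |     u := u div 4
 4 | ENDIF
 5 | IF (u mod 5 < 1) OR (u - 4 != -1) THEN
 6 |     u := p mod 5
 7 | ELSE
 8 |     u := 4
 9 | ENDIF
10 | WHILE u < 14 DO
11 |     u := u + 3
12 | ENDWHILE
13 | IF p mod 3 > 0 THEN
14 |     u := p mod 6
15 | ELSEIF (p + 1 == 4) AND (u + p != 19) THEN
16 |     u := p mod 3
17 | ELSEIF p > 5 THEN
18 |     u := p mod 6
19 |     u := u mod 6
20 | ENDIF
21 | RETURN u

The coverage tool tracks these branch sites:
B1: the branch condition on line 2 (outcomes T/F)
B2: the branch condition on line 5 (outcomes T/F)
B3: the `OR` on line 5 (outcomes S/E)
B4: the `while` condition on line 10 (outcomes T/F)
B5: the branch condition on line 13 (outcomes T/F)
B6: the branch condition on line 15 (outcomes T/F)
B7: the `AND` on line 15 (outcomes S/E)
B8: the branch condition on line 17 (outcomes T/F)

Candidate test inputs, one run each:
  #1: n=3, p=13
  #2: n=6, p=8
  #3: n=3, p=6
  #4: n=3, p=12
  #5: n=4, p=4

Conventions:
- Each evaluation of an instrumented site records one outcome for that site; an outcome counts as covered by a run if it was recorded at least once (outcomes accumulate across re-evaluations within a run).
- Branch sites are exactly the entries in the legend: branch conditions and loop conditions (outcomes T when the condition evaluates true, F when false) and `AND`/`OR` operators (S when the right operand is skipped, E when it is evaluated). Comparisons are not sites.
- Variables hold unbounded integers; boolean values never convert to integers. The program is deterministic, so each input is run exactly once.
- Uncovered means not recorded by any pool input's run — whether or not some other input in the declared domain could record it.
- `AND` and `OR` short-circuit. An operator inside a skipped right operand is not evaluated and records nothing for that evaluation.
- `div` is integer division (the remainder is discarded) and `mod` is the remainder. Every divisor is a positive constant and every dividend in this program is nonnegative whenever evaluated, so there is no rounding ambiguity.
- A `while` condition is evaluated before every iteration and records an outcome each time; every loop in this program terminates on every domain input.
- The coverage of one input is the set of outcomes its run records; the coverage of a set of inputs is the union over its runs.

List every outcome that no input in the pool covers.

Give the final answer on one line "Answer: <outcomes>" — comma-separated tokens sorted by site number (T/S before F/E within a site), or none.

run #1 (n=3, p=13) runs B1->F, B3->E, B2->F, B4->T, B4->T, B4->T, B4->T, B4->F, B5->T; records B1=F, B2=F, B3=E, B4=T, B4=F, B5=T
run #2 (n=6, p=8) runs B1->F, B3->E, B2->T, B4->T, B4->T, B4->T, B4->T, B4->F, B5->T; records B1=F, B2=T, B3=E, B4=T, B4=F, B5=T
run #3 (n=3, p=6) runs B1->F, B3->E, B2->F, B4->T, B4->T, B4->T, B4->T, B4->F, B5->F, B7->S, B6->F, B8->T; records B1=F, B2=F, B3=E, B4=T, B4=F, B5=F, B6=F, B7=S, B8=T
run #4 (n=3, p=12) runs B1->F, B3->E, B2->F, B4->T, B4->T, B4->T, B4->T, B4->F, B5->F, B7->S, B6->F, B8->T; records B1=F, B2=F, B3=E, B4=T, B4=F, B5=F, B6=F, B7=S, B8=T
run #5 (n=4, p=4) runs B1->F, B3->E, B2->T, B4->T, B4->T, B4->T, B4->T, B4->F, B5->T; records B1=F, B2=T, B3=E, B4=T, B4=F, B5=T
union over the pool: B1=F, B2=T, B2=F, B3=E, B4=T, B4=F, B5=T, B5=F, B6=F, B7=S, B8=T
uncovered (5 of 16): B1=T, B3=S, B6=T, B7=E, B8=F

Answer: B1=T, B3=S, B6=T, B7=E, B8=F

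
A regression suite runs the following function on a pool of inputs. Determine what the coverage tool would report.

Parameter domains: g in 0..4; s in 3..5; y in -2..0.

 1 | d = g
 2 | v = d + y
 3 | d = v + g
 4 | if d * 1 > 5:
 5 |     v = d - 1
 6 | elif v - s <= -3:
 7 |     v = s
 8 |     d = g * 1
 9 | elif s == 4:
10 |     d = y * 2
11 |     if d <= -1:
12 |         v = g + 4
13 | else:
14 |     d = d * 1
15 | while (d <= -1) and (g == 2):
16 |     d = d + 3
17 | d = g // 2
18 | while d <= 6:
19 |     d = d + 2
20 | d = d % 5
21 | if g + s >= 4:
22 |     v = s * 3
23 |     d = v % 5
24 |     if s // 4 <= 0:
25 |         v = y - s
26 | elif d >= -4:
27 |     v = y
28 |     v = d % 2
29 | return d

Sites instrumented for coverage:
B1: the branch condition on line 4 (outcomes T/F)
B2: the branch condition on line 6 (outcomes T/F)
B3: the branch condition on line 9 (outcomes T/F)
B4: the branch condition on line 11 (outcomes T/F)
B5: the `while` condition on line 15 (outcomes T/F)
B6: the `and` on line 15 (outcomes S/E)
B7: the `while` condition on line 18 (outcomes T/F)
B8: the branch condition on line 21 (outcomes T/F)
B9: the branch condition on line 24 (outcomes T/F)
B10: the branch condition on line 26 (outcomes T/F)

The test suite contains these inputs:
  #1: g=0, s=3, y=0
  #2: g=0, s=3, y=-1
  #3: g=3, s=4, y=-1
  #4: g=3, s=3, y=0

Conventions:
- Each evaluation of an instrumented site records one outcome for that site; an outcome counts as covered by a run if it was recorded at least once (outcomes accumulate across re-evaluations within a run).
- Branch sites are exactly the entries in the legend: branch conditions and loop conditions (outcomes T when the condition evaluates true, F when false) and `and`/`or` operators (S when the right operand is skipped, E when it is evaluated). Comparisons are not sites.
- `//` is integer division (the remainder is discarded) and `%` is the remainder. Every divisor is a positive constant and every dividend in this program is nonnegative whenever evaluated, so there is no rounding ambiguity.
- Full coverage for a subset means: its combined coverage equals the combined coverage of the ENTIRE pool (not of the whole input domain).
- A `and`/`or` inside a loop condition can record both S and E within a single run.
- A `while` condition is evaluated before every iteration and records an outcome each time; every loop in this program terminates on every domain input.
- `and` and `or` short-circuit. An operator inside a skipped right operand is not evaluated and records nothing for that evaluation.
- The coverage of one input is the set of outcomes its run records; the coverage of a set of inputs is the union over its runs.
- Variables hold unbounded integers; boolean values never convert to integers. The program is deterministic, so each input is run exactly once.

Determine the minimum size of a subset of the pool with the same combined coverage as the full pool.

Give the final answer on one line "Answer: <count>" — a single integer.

#1 (g=0, s=3, y=0) -> covered: B1=F, B2=T, B5=F, B6=S, B7=T, B7=F, B8=F, B10=T
#2 (g=0, s=3, y=-1) -> covered: B1=F, B2=T, B5=F, B6=S, B7=T, B7=F, B8=F, B10=T
#3 (g=3, s=4, y=-1) -> covered: B1=F, B2=F, B3=T, B4=T, B5=F, B6=E, B7=T, B7=F, B8=T, B9=F
#4 (g=3, s=3, y=0) -> covered: B1=T, B5=F, B6=S, B7=T, B7=F, B8=T, B9=T
union over all inputs: B1=T, B1=F, B2=T, B2=F, B3=T, B4=T, B5=F, B6=S, B6=E, B7=T, B7=F, B8=T, B8=F, B9=T, B9=F, B10=T (16 outcomes)
checked all size-1 subsets: none covers 16 outcomes (max 10/16)
checked all size-2 subsets: none covers 16 outcomes (max 14/16)
the canonical winner is {1, 3, 4}: size 3, full 16-outcome coverage, earliest index list among size-3 covers

Answer: 3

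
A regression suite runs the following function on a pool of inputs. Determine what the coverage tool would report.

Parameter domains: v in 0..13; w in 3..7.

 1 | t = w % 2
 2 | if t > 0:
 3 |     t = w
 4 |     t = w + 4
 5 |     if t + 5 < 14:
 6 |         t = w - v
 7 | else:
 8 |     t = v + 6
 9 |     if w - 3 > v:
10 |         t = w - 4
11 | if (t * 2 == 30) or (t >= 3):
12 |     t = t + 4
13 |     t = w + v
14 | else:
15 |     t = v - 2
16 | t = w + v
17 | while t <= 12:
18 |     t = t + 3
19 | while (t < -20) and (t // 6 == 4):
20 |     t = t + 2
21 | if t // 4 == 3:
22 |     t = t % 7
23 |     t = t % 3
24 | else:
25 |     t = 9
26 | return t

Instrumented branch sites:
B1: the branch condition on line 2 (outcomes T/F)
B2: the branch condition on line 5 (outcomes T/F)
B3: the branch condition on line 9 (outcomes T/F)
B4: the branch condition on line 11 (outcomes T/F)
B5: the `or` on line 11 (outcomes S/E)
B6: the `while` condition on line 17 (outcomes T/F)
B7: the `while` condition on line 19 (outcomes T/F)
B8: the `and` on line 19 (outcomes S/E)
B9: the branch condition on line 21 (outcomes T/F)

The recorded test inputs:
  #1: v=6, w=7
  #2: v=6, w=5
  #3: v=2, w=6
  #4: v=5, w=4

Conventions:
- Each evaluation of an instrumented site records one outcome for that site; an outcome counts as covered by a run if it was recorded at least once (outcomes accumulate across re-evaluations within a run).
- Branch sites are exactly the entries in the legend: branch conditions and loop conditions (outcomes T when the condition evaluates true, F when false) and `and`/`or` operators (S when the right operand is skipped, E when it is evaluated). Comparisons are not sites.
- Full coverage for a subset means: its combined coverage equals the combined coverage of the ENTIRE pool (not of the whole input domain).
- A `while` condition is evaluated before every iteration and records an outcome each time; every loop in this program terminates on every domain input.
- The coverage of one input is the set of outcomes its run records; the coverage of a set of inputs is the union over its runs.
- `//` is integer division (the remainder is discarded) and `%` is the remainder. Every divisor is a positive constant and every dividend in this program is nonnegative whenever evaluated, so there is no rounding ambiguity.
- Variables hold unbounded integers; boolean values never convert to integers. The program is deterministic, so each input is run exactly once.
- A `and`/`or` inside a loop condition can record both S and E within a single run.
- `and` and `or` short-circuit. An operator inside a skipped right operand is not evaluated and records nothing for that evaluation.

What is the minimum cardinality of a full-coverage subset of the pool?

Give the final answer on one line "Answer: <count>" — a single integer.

run #1 (v=6, w=7) runs B1->T, B2->F, B5->E, B4->T, B6->F, B8->S, B7->F, B9->T; records B1=T, B2=F, B4=T, B5=E, B6=F, B7=F, B8=S, B9=T
run #2 (v=6, w=5) runs B1->T, B2->F, B5->E, B4->T, B6->T, B6->F, B8->S, B7->F, B9->T; records B1=T, B2=F, B4=T, B5=E, B6=T, B6=F, B7=F, B8=S, B9=T
run #3 (v=2, w=6) runs B1->F, B3->T, B5->E, B4->F, B6->T, B6->T, B6->F, B8->S, B7->F, B9->T; records B1=F, B3=T, B4=F, B5=E, B6=T, B6=F, B7=F, B8=S, B9=T
run #4 (v=5, w=4) runs B1->F, B3->F, B5->E, B4->T, B6->T, B6->T, B6->F, B8->S, B7->F, B9->T; records B1=F, B3=F, B4=T, B5=E, B6=T, B6=F, B7=F, B8=S, B9=T
together the pool reaches 13 outcomes: B1=T, B1=F, B2=F, B3=T, B3=F, B4=T, B4=F, B5=E, B6=T, B6=F, B7=F, B8=S, B9=T
every size-1 subset falls short of the 13 outcomes (best: 9/13)
every size-2 subset falls short of the 13 outcomes (best: 12/13)
the canonical winner is {1, 3, 4}: size 3, full 13-outcome coverage, earliest index list among size-3 covers

Answer: 3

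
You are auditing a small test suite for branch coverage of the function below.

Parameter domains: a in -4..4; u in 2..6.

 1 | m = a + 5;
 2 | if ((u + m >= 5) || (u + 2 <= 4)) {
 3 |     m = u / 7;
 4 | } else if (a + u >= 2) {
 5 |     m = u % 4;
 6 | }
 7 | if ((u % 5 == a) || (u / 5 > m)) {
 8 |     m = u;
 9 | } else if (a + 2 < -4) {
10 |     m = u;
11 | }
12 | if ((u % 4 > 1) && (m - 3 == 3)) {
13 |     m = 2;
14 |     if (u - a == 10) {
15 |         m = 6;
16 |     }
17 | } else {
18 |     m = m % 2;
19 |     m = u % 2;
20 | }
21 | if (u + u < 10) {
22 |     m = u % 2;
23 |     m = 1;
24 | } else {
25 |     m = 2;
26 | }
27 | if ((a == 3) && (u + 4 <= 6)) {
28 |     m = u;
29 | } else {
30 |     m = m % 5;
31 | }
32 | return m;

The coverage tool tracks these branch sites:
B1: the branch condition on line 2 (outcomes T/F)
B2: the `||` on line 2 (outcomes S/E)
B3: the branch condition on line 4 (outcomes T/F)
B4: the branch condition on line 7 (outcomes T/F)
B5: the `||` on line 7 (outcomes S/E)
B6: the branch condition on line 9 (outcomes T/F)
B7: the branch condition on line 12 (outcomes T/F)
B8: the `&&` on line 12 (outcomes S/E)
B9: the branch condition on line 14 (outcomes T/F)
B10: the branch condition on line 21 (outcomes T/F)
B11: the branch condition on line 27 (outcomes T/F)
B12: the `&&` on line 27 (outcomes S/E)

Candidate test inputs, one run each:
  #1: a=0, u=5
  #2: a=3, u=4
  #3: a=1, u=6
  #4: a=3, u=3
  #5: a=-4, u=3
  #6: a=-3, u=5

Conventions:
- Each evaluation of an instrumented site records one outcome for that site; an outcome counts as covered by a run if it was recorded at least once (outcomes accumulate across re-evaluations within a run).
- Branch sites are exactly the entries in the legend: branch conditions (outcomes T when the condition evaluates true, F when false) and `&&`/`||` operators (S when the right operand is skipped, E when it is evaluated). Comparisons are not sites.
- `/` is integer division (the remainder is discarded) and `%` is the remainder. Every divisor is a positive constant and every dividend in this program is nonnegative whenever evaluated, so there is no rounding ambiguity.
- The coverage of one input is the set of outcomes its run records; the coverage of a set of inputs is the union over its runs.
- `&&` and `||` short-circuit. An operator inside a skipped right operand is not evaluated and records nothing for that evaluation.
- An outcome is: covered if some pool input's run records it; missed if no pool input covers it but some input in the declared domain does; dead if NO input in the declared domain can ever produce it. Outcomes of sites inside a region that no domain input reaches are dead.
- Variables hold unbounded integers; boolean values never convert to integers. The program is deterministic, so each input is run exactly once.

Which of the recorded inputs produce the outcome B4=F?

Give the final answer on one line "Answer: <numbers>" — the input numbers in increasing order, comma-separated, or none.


input #1 (a=0, u=5): does not record B4=F
input #2 (a=3, u=4): records B4=F
input #3 (a=1, u=6): does not record B4=F
input #4 (a=3, u=3): does not record B4=F
input #5 (a=-4, u=3): records B4=F
input #6 (a=-3, u=5): does not record B4=F
Answer: 2, 5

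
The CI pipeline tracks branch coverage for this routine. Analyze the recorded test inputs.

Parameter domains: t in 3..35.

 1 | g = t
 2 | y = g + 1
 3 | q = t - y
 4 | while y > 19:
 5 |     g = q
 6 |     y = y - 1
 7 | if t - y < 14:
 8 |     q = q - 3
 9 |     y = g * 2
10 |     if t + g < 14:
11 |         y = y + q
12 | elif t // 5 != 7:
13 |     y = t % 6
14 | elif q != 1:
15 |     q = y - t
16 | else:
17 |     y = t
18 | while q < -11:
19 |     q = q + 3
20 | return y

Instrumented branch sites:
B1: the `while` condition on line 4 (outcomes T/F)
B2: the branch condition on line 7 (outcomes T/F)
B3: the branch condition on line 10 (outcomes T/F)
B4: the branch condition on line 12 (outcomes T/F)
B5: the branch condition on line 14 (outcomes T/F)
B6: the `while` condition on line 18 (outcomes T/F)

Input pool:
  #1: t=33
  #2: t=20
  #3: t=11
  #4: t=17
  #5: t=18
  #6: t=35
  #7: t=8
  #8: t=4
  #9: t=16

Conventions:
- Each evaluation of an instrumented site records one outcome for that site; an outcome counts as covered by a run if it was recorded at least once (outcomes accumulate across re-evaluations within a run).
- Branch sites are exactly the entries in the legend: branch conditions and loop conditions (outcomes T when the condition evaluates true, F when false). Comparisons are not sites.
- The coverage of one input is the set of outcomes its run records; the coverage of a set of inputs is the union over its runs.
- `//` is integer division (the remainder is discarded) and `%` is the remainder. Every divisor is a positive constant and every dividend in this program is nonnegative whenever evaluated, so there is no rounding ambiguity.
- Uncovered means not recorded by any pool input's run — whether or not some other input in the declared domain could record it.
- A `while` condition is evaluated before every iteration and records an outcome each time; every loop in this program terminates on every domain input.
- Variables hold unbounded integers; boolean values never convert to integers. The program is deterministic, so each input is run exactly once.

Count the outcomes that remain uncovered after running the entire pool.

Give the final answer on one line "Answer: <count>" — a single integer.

run #1 (t=33) runs B1->T, B1->T, B1->T, B1->T, B1->T, B1->T, B1->T, B1->T, B1->T, B1->T, B1->T, B1->T, B1->T, B1->T, ...; records B1=T, B1=F, B2=F, B4=T, B6=F
run #2 (t=20) runs B1->T, B1->T, B1->F, B2->T, B3->F, B6->F; records B1=T, B1=F, B2=T, B3=F, B6=F
run #3 (t=11) runs B1->F, B2->T, B3->F, B6->F; records B1=F, B2=T, B3=F, B6=F
run #4 (t=17) runs B1->F, B2->T, B3->F, B6->F; records B1=F, B2=T, B3=F, B6=F
run #5 (t=18) runs B1->F, B2->T, B3->F, B6->F; records B1=F, B2=T, B3=F, B6=F
run #6 (t=35) runs B1->T, B1->T, B1->T, B1->T, B1->T, B1->T, B1->T, B1->T, B1->T, B1->T, B1->T, B1->T, B1->T, B1->T, ...; records B1=T, B1=F, B2=F, B4=F, B5=T, B6=T, B6=F
run #7 (t=8) runs B1->F, B2->T, B3->F, B6->F; records B1=F, B2=T, B3=F, B6=F
run #8 (t=4) runs B1->F, B2->T, B3->T, B6->F; records B1=F, B2=T, B3=T, B6=F
run #9 (t=16) runs B1->F, B2->T, B3->F, B6->F; records B1=F, B2=T, B3=F, B6=F
union over the pool: B1=T, B1=F, B2=T, B2=F, B3=T, B3=F, B4=T, B4=F, B5=T, B6=T, B6=F
uncovered (1 of 12): B5=F

Answer: 1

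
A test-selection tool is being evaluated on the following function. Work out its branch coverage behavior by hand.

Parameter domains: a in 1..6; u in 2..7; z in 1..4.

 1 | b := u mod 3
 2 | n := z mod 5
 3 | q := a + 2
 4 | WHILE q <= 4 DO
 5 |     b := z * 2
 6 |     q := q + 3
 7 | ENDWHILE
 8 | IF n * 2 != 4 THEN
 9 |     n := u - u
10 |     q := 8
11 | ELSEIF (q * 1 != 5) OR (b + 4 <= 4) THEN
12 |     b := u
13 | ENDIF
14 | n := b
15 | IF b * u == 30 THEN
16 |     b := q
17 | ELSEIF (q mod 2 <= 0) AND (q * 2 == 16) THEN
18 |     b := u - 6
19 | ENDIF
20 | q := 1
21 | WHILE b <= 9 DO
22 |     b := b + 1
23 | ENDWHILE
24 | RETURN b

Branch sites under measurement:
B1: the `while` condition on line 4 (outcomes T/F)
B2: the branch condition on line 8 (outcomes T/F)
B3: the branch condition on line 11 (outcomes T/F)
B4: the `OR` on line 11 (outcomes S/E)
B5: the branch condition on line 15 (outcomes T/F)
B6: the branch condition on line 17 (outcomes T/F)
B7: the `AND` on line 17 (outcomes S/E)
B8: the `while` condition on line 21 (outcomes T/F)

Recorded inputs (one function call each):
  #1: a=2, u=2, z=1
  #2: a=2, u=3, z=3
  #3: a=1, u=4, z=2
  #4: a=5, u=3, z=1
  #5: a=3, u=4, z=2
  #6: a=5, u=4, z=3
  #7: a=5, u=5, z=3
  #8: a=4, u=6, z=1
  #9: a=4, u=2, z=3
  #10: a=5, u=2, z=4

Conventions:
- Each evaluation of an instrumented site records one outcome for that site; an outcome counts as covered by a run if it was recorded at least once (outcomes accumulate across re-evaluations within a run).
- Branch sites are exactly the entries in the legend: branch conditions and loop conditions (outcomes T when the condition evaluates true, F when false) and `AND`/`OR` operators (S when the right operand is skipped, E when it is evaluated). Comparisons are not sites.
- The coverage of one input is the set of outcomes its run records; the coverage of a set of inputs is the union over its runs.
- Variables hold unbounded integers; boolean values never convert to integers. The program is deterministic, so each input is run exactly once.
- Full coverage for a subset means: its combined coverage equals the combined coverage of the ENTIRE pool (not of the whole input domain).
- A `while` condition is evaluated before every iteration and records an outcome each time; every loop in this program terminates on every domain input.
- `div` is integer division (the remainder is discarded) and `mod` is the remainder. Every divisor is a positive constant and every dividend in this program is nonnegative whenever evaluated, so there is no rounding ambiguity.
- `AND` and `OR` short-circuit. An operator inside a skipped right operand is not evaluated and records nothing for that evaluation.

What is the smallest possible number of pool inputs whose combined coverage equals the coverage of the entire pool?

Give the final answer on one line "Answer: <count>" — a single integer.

input #1, a=2, u=2, z=1: events B1->T, B1->F, B2->T, B5->F, B7->E, B6->T, B8->T, B8->T, B8->T, B8->T, B8->T, B8->T, B8->T, B8->T, ...; outcomes B1=T, B1=F, B2=T, B5=F, B6=T, B7=E, B8=T, B8=F
input #2, a=2, u=3, z=3: events B1->T, B1->F, B2->T, B5->F, B7->E, B6->T, B8->T, B8->T, B8->T, B8->T, B8->T, B8->T, B8->T, B8->T, ...; outcomes B1=T, B1=F, B2=T, B5=F, B6=T, B7=E, B8=T, B8=F
input #3, a=1, u=4, z=2: events B1->T, B1->F, B2->F, B4->S, B3->T, B5->F, B7->E, B6->F, B8->T, B8->T, B8->T, B8->T, B8->T, B8->T, ...; outcomes B1=T, B1=F, B2=F, B3=T, B4=S, B5=F, B6=F, B7=E, B8=T, B8=F
input #4, a=5, u=3, z=1: events B1->F, B2->T, B5->F, B7->E, B6->T, B8->T, B8->T, B8->T, B8->T, B8->T, B8->T, B8->T, B8->T, B8->T, ...; outcomes B1=F, B2=T, B5=F, B6=T, B7=E, B8=T, B8=F
input #5, a=3, u=4, z=2: events B1->F, B2->F, B4->E, B3->F, B5->F, B7->S, B6->F, B8->T, B8->T, B8->T, B8->T, B8->T, B8->T, B8->T, ...; outcomes B1=F, B2=F, B3=F, B4=E, B5=F, B6=F, B7=S, B8=T, B8=F
input #6, a=5, u=4, z=3: events B1->F, B2->T, B5->F, B7->E, B6->T, B8->T, B8->T, B8->T, B8->T, B8->T, B8->T, B8->T, B8->T, B8->T, ...; outcomes B1=F, B2=T, B5=F, B6=T, B7=E, B8=T, B8=F
input #7, a=5, u=5, z=3: events B1->F, B2->T, B5->F, B7->E, B6->T, B8->T, B8->T, B8->T, B8->T, B8->T, B8->T, B8->T, B8->T, B8->T, ...; outcomes B1=F, B2=T, B5=F, B6=T, B7=E, B8=T, B8=F
input #8, a=4, u=6, z=1: events B1->F, B2->T, B5->F, B7->E, B6->T, B8->T, B8->T, B8->T, B8->T, B8->T, B8->T, B8->T, B8->T, B8->T, ...; outcomes B1=F, B2=T, B5=F, B6=T, B7=E, B8=T, B8=F
input #9, a=4, u=2, z=3: events B1->F, B2->T, B5->F, B7->E, B6->T, B8->T, B8->T, B8->T, B8->T, B8->T, B8->T, B8->T, B8->T, B8->T, ...; outcomes B1=F, B2=T, B5=F, B6=T, B7=E, B8=T, B8=F
input #10, a=5, u=2, z=4: events B1->F, B2->T, B5->F, B7->E, B6->T, B8->T, B8->T, B8->T, B8->T, B8->T, B8->T, B8->T, B8->T, B8->T, ...; outcomes B1=F, B2=T, B5=F, B6=T, B7=E, B8=T, B8=F
the full pool covers 15 outcomes: B1=T, B1=F, B2=T, B2=F, B3=T, B3=F, B4=S, B4=E, B5=F, B6=T, B6=F, B7=S, B7=E, B8=T, B8=F
checked all size-1 subsets: none covers 15 outcomes (max 10/15)
checked all size-2 subsets: none covers 15 outcomes (max 13/15)
at size 3, {1, 3, 5} reaches all 15 outcomes; every lexicographically earlier size-3 subset fails

Answer: 3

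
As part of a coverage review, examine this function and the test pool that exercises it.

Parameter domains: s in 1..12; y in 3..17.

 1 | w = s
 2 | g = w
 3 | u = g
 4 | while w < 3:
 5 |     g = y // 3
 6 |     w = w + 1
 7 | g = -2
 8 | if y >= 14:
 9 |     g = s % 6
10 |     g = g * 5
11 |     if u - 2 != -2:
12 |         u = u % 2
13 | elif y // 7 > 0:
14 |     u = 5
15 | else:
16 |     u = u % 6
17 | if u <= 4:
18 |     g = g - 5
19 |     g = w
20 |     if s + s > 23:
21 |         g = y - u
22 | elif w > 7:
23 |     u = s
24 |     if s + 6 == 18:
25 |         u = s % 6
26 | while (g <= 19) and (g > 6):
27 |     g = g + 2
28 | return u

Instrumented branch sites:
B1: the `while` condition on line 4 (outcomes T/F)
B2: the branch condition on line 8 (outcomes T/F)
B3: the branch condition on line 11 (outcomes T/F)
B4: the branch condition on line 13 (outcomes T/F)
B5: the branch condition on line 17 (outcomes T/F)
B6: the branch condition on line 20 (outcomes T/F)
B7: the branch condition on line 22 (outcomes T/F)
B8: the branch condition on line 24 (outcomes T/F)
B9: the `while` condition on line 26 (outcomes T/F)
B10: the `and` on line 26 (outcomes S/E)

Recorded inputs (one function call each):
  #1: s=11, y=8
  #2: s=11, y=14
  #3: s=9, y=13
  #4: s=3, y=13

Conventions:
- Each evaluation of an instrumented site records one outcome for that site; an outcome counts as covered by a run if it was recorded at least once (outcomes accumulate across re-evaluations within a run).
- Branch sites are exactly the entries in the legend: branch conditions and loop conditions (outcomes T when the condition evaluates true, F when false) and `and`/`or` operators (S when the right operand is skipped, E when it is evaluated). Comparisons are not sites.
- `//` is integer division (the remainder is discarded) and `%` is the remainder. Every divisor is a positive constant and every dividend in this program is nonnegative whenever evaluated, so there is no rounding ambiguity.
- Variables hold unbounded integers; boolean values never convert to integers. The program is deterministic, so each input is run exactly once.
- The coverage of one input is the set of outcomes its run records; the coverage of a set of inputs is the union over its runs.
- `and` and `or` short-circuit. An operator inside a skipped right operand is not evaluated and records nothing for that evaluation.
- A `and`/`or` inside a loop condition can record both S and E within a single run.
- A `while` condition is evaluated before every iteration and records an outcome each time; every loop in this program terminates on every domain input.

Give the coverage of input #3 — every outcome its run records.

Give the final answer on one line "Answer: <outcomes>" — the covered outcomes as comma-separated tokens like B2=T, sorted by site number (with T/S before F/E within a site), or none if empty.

Simulating input #3 (s=9, y=13) step by step:
  B1->F, B2->F, B4->T, B5->F, B7->T, B8->F, B10->E, B9->F
deduplicating events, the covered set is: B1=F, B2=F, B4=T, B5=F, B7=T, B8=F, B9=F, B10=E

Answer: B1=F, B2=F, B4=T, B5=F, B7=T, B8=F, B9=F, B10=E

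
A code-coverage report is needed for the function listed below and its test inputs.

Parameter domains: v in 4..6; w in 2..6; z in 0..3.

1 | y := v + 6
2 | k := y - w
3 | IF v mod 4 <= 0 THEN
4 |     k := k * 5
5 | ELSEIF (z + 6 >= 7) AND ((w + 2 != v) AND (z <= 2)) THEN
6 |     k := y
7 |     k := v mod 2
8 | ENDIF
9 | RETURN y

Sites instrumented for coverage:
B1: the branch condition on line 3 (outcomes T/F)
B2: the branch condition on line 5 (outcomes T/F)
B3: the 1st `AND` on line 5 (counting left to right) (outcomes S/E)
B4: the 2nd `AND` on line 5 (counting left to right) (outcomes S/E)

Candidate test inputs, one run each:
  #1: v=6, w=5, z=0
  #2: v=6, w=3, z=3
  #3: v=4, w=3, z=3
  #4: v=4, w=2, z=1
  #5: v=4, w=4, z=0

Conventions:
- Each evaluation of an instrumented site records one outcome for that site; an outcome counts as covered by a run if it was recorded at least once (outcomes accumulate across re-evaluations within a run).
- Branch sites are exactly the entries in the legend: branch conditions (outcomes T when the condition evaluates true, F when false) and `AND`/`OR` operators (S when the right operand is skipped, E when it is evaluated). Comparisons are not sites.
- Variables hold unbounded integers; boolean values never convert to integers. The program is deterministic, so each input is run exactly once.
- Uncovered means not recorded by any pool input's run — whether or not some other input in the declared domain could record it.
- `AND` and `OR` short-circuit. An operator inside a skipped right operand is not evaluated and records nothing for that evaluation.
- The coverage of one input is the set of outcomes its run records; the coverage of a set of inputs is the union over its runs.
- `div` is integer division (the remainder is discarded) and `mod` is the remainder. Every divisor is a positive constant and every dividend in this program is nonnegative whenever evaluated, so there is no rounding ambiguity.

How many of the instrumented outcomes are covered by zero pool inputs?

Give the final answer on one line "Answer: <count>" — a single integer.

#1 (v=6, w=5, z=0) -> B1->F, B3->S, B2->F; covered: B1=F, B2=F, B3=S
#2 (v=6, w=3, z=3) -> B1->F, B3->E, B4->E, B2->F; covered: B1=F, B2=F, B3=E, B4=E
#3 (v=4, w=3, z=3) -> B1->T; covered: B1=T
#4 (v=4, w=2, z=1) -> B1->T; covered: B1=T
#5 (v=4, w=4, z=0) -> B1->T; covered: B1=T
union over the pool: B1=T, B1=F, B2=F, B3=S, B3=E, B4=E
uncovered (2 of 8): B2=T, B4=S

Answer: 2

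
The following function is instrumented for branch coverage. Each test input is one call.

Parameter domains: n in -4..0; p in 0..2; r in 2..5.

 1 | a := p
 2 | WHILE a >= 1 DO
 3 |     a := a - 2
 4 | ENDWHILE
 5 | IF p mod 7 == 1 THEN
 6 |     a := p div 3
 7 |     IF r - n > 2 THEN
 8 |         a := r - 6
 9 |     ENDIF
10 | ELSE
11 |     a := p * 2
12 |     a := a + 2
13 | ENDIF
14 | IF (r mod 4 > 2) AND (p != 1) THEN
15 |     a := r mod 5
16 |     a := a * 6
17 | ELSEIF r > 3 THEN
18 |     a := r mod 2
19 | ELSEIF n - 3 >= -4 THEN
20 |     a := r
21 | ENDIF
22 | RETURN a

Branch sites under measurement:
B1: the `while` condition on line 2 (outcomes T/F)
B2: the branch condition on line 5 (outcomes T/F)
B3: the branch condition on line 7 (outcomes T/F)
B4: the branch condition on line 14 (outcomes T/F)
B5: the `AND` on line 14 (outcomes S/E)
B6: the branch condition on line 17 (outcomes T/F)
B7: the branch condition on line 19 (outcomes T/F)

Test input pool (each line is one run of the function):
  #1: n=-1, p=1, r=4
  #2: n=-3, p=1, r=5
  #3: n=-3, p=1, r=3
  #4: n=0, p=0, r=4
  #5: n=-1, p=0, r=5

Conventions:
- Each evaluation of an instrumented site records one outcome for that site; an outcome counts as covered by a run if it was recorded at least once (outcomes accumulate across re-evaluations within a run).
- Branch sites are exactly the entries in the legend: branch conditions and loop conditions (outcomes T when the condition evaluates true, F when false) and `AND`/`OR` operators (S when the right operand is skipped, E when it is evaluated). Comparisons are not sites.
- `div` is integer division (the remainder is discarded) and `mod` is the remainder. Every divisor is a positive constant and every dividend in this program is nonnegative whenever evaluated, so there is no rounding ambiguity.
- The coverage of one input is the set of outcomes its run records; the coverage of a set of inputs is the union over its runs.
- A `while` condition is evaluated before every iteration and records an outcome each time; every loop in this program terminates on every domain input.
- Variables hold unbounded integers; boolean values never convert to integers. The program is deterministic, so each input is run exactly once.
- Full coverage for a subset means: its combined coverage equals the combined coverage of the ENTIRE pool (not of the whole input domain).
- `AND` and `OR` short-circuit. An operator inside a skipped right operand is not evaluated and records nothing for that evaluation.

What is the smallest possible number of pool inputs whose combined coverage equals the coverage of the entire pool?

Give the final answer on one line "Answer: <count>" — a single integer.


#1 (n=-1, p=1, r=4) -> B1->T, B1->F, B2->T, B3->T, B5->S, B4->F, B6->T; covered: B1=T, B1=F, B2=T, B3=T, B4=F, B5=S, B6=T
#2 (n=-3, p=1, r=5) -> B1->T, B1->F, B2->T, B3->T, B5->S, B4->F, B6->T; covered: B1=T, B1=F, B2=T, B3=T, B4=F, B5=S, B6=T
#3 (n=-3, p=1, r=3) -> B1->T, B1->F, B2->T, B3->T, B5->E, B4->F, B6->F, B7->F; covered: B1=T, B1=F, B2=T, B3=T, B4=F, B5=E, B6=F, B7=F
#4 (n=0, p=0, r=4) -> B1->F, B2->F, B5->S, B4->F, B6->T; covered: B1=F, B2=F, B4=F, B5=S, B6=T
#5 (n=-1, p=0, r=5) -> B1->F, B2->F, B5->S, B4->F, B6->T; covered: B1=F, B2=F, B4=F, B5=S, B6=T
the full pool covers 11 outcomes: B1=T, B1=F, B2=T, B2=F, B3=T, B4=F, B5=S, B5=E, B6=T, B6=F, B7=F
no size-1 subset reaches all 11 outcomes (best union: 8/11)
size 2: inputs {3, 4} cover all 11 outcomes, and no lexicographically smaller subset of this size does
Answer: 2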